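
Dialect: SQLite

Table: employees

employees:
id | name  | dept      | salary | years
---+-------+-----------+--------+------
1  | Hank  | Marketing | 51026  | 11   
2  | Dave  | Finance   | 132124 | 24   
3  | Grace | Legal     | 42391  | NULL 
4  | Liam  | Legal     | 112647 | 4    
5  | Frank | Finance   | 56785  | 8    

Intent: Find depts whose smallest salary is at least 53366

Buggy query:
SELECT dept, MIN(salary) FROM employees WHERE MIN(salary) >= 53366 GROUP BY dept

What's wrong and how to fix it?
Bug: MIN() in WHERE is a misuse of aggregate

Fix: Replace WHERE with HAVING after the GROUP BY

Corrected query:
SELECT dept, MIN(salary) FROM employees GROUP BY dept HAVING MIN(salary) >= 53366

Result:
dept    | MIN(salary)
--------+------------
Finance | 56785      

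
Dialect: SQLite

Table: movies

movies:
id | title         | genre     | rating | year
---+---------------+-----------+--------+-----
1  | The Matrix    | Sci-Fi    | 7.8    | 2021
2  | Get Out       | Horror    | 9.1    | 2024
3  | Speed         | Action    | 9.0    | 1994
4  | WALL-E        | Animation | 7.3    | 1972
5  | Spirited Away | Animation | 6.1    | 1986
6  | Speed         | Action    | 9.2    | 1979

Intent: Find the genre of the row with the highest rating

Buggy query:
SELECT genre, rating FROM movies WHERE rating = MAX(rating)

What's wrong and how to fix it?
Bug: MAX(rating) is an aggregate and cannot be used directly in WHERE

Fix: Use a subquery: WHERE rating = (SELECT MAX(rating) FROM movies)

Corrected query:
SELECT genre, rating FROM movies WHERE rating = (SELECT MAX(rating) FROM movies)

Result:
genre  | rating
-------+-------
Action | 9.2   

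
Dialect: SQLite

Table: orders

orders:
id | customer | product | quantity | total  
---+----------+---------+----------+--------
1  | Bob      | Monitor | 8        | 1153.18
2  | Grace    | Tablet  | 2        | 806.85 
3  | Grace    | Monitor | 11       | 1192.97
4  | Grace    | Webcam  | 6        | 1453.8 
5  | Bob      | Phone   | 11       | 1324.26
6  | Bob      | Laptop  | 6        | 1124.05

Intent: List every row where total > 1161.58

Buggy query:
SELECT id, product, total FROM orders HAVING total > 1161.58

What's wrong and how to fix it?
Bug: This is a non-aggregate query (no GROUP BY, no aggregates), so in SQLite the HAVING clause is invalid here; a row-level condition belongs in WHERE

Fix: Replace HAVING with WHERE since the condition applies to individual rows

Corrected query:
SELECT id, product, total FROM orders WHERE total > 1161.58

Result:
id | product | total  
---+---------+--------
3  | Monitor | 1192.97
4  | Webcam  | 1453.8 
5  | Phone   | 1324.26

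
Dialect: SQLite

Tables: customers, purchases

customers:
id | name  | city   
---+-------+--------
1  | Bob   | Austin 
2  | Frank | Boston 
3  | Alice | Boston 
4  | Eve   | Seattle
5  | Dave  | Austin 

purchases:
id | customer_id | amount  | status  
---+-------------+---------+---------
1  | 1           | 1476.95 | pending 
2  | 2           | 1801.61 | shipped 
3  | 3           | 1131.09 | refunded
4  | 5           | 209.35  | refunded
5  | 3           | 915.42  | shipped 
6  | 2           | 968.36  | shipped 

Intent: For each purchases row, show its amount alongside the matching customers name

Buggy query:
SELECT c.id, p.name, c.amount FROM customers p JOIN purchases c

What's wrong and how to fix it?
Bug: Missing join condition: each purchases row is matched to all customers rows instead of just its own

Fix: Specify the join condition linking the foreign key to the parent id

Corrected query:
SELECT c.id, p.name, c.amount FROM customers p JOIN purchases c ON c.customer_id = p.id

Result:
id | name  | amount 
---+-------+--------
1  | Bob   | 1476.95
2  | Frank | 1801.61
3  | Alice | 1131.09
4  | Dave  | 209.35 
5  | Alice | 915.42 
6  | Frank | 968.36 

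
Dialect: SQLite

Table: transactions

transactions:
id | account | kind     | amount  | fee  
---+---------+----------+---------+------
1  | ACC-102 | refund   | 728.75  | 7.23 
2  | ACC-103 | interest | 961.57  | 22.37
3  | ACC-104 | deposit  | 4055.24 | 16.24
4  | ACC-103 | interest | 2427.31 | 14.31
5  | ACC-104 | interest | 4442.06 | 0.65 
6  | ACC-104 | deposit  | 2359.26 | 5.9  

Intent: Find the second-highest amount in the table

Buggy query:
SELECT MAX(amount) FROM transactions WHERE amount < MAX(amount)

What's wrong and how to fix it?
Bug: The inner MAX is an aggregate inside WHERE, which is not allowed

Fix: Compute the overall MAX in a subquery, then take MAX of rows below it

Corrected query:
SELECT MAX(amount) FROM transactions WHERE amount < (SELECT MAX(amount) FROM transactions)

Result:
MAX(amount)
-----------
4055.24    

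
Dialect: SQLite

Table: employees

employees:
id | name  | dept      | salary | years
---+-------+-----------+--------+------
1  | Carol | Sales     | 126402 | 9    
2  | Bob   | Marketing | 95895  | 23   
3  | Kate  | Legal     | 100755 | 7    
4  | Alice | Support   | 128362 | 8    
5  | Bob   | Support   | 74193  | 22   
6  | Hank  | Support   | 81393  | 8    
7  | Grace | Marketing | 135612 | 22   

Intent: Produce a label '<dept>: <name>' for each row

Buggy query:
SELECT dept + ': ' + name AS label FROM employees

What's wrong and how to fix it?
Bug: SQLite uses || for string concatenation; + coerces text to numbers (yielding 0)

Fix: Use the || operator for string concatenation

Corrected query:
SELECT dept || ': ' || name AS label FROM employees

Result:
label           
----------------
Sales: Carol    
Marketing: Bob  
Legal: Kate     
Support: Alice  
Support: Bob    
Support: Hank   
Marketing: Grace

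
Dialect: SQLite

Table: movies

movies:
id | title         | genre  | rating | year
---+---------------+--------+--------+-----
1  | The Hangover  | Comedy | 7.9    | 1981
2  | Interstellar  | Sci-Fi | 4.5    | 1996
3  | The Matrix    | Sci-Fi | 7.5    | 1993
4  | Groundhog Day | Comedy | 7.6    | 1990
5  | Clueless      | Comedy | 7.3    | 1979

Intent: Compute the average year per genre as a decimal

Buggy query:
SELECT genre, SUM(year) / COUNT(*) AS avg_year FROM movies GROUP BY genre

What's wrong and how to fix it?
Bug: SUM(year) and COUNT(*) are both integers; the division truncates the fractional part

Fix: Cast one side to REAL so the division keeps the fractional part

Corrected query:
SELECT genre, SUM(year) * 1.0 / COUNT(*) AS avg_year FROM movies GROUP BY genre

Result:
genre  | avg_year   
-------+------------
Comedy | 1983.333333
Sci-Fi | 1994.5     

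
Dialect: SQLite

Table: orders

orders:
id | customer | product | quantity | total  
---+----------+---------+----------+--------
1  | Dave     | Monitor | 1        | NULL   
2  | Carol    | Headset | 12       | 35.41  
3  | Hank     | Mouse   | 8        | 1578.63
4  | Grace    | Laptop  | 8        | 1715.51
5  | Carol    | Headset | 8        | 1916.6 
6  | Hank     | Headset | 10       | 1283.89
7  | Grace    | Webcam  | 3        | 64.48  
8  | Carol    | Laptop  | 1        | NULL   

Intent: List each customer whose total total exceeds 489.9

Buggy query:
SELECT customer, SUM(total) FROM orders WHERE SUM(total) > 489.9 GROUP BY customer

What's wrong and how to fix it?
Bug: SUM(total) is an aggregate, but WHERE filters rows before aggregation

Fix: Move the aggregate condition to a HAVING clause

Corrected query:
SELECT customer, SUM(total) FROM orders GROUP BY customer HAVING SUM(total) > 489.9

Result:
customer | SUM(total)
---------+-----------
Carol    | 1952.01   
Grace    | 1779.99   
Hank     | 2862.52   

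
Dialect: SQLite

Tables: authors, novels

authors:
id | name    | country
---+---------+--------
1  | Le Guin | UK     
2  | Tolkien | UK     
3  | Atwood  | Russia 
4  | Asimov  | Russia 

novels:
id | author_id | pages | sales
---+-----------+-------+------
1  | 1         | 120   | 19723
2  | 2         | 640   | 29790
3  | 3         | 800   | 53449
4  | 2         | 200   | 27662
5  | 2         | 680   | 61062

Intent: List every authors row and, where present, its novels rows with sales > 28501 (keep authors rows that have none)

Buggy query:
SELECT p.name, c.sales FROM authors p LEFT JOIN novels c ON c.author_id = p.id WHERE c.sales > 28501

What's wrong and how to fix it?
Bug: A WHERE condition on the right-hand table after LEFT JOIN drops unmatched parents

Fix: Move the right-table condition into the ON clause so unmatched parents are kept

Corrected query:
SELECT p.name, c.sales FROM authors p LEFT JOIN novels c ON c.author_id = p.id AND c.sales > 28501

Result:
name    | sales
--------+------
Le Guin | NULL 
Tolkien | 29790
Tolkien | 61062
Atwood  | 53449
Asimov  | NULL 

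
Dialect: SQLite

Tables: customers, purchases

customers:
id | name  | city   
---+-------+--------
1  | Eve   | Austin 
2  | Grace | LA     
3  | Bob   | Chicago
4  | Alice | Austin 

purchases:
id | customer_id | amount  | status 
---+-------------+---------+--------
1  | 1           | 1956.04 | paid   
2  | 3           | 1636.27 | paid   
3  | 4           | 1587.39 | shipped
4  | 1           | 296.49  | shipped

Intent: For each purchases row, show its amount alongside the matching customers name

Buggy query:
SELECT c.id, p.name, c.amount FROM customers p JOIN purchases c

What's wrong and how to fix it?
Bug: JOIN with no ON clause produces a cartesian product; every purchases row pairs with every customers row

Fix: Add ON c.customer_id = p.id to the JOIN

Corrected query:
SELECT c.id, p.name, c.amount FROM customers p JOIN purchases c ON c.customer_id = p.id

Result:
id | name  | amount 
---+-------+--------
1  | Eve   | 1956.04
2  | Bob   | 1636.27
3  | Alice | 1587.39
4  | Eve   | 296.49 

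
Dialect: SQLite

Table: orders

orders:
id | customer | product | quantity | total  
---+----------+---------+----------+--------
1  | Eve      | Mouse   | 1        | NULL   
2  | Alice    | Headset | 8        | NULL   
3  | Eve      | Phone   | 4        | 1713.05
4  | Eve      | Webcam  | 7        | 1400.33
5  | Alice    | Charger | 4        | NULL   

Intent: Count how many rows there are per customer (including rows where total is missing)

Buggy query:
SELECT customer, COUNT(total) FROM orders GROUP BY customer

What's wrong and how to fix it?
Bug: COUNT(total) skips NULLs, so groups with missing total are undercounted

Fix: Replace COUNT(total) with COUNT(*)

Corrected query:
SELECT customer, COUNT(*) FROM orders GROUP BY customer

Result:
customer | COUNT(*)
---------+---------
Alice    | 2       
Eve      | 3       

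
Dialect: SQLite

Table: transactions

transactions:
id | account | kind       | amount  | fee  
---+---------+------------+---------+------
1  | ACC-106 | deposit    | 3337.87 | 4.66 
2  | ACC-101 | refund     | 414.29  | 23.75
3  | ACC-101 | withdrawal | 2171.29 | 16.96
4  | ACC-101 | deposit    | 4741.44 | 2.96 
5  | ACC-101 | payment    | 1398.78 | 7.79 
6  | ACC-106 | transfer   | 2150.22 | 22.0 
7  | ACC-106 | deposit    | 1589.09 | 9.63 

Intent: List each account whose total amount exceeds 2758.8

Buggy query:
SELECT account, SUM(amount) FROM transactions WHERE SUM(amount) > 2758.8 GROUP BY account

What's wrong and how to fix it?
Bug: WHERE runs before GROUP BY, so aggregates aren't available there

Fix: Move the aggregate condition to a HAVING clause

Corrected query:
SELECT account, SUM(amount) FROM transactions GROUP BY account HAVING SUM(amount) > 2758.8

Result:
account | SUM(amount)
--------+------------
ACC-101 | 8725.8     
ACC-106 | 7077.18    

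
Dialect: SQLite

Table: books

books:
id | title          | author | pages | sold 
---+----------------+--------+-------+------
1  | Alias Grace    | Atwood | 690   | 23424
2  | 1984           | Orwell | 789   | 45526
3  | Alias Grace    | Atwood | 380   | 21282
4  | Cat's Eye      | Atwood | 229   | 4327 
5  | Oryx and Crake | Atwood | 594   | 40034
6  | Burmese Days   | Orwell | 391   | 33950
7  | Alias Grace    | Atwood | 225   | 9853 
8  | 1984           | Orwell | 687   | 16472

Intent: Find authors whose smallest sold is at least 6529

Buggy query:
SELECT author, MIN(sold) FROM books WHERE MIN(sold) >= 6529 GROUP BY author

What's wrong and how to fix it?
Bug: MIN() in WHERE is a misuse of aggregate

Fix: Use HAVING for the per-group MIN condition

Corrected query:
SELECT author, MIN(sold) FROM books GROUP BY author HAVING MIN(sold) >= 6529

Result:
author | MIN(sold)
-------+----------
Orwell | 16472    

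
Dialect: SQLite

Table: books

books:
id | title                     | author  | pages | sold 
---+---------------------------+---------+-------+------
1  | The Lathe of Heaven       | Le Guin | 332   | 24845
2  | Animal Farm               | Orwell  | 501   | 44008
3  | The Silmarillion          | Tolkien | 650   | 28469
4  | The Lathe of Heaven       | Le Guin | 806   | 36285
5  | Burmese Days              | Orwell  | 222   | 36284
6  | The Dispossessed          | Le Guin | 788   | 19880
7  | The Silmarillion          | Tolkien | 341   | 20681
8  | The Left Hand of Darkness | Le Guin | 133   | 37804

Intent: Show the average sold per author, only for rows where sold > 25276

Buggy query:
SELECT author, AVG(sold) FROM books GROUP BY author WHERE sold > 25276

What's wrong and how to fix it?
Bug: Row-level WHERE must come before GROUP BY in the clause order

Fix: Move the WHERE clause before GROUP BY

Corrected query:
SELECT author, AVG(sold) FROM books WHERE sold > 25276 GROUP BY author

Result:
author  | AVG(sold)
--------+----------
Le Guin | 37044.5  
Orwell  | 40146    
Tolkien | 28469    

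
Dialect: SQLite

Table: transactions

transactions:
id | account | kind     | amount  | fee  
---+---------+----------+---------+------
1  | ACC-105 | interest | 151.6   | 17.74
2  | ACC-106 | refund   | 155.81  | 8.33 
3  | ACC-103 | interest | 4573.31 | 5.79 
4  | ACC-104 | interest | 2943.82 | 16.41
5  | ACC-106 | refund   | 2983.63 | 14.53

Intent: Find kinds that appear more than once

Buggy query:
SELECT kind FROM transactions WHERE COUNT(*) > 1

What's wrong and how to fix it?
Bug: COUNT(*) is an aggregate and cannot be used in WHERE

Fix: Group first, then use HAVING for the count condition

Corrected query:
SELECT kind FROM transactions GROUP BY kind HAVING COUNT(*) > 1

Result:
kind    
--------
interest
refund  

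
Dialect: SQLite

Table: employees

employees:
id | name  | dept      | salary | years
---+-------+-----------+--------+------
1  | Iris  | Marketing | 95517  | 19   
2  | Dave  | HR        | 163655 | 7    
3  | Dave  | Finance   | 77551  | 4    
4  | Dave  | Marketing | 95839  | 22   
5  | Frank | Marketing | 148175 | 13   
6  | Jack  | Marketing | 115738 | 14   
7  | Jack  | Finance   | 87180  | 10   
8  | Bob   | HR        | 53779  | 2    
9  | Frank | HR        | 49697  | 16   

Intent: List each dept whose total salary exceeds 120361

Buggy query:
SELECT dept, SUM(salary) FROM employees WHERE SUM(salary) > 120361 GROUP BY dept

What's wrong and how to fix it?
Bug: Aggregate functions cannot appear in a WHERE clause

Fix: Use HAVING (which filters groups after aggregation) instead of WHERE

Corrected query:
SELECT dept, SUM(salary) FROM employees GROUP BY dept HAVING SUM(salary) > 120361

Result:
dept      | SUM(salary)
----------+------------
Finance   | 164731     
HR        | 267131     
Marketing | 455269     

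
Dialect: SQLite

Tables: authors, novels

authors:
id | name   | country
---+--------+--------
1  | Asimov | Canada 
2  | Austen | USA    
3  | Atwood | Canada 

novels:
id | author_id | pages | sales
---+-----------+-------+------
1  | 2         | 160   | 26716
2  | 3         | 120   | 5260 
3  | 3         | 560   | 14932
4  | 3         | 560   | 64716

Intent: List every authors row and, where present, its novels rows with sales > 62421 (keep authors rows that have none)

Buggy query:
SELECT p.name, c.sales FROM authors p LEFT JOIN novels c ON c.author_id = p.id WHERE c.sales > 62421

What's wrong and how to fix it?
Bug: A WHERE condition on the right-hand table after LEFT JOIN drops unmatched parents

Fix: Put 'c.sales > 62421' in the JOIN's ON clause instead of WHERE

Corrected query:
SELECT p.name, c.sales FROM authors p LEFT JOIN novels c ON c.author_id = p.id AND c.sales > 62421

Result:
name   | sales
-------+------
Asimov | NULL 
Austen | NULL 
Atwood | 64716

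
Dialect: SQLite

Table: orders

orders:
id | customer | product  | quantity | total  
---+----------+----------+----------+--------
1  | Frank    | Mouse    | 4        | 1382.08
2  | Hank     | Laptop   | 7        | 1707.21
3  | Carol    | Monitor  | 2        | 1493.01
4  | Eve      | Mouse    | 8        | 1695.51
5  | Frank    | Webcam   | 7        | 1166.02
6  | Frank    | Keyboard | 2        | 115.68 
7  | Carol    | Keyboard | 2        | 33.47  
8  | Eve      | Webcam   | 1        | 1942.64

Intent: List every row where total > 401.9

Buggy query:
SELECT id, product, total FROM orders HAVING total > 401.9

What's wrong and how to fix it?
Bug: This is a non-aggregate query (no GROUP BY, no aggregates), so in SQLite the HAVING clause is invalid here; a row-level condition belongs in WHERE

Fix: Replace HAVING with WHERE since the condition applies to individual rows

Corrected query:
SELECT id, product, total FROM orders WHERE total > 401.9

Result:
id | product | total  
---+---------+--------
1  | Mouse   | 1382.08
2  | Laptop  | 1707.21
3  | Monitor | 1493.01
4  | Mouse   | 1695.51
5  | Webcam  | 1166.02
8  | Webcam  | 1942.64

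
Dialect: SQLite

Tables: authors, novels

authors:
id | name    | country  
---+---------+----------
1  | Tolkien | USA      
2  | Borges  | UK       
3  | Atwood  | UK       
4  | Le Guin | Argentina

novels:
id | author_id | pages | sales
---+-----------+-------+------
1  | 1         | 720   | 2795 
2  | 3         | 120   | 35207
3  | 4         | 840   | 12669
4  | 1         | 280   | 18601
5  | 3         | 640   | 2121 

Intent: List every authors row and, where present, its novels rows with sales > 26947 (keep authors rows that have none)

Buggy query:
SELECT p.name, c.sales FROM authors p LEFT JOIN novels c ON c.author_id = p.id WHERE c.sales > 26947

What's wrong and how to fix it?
Bug: A WHERE condition on the right-hand table after LEFT JOIN drops unmatched parents

Fix: Put 'c.sales > 26947' in the JOIN's ON clause instead of WHERE

Corrected query:
SELECT p.name, c.sales FROM authors p LEFT JOIN novels c ON c.author_id = p.id AND c.sales > 26947

Result:
name    | sales
--------+------
Tolkien | NULL 
Borges  | NULL 
Atwood  | 35207
Le Guin | NULL 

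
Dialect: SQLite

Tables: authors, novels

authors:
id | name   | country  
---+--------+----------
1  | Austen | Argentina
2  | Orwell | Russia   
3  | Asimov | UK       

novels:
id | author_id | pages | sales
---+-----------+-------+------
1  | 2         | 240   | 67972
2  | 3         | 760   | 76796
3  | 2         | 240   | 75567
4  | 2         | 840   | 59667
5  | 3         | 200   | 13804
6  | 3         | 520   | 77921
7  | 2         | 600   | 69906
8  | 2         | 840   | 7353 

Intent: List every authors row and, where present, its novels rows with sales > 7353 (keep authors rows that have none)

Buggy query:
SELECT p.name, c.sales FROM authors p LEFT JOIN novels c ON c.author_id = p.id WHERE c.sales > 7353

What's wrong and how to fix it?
Bug: A WHERE condition on the right-hand table after LEFT JOIN drops unmatched parents

Fix: Put 'c.sales > 7353' in the JOIN's ON clause instead of WHERE

Corrected query:
SELECT p.name, c.sales FROM authors p LEFT JOIN novels c ON c.author_id = p.id AND c.sales > 7353

Result:
name   | sales
-------+------
Austen | NULL 
Orwell | 59667
Orwell | 67972
Orwell | 69906
Orwell | 75567
Asimov | 13804
Asimov | 76796
Asimov | 77921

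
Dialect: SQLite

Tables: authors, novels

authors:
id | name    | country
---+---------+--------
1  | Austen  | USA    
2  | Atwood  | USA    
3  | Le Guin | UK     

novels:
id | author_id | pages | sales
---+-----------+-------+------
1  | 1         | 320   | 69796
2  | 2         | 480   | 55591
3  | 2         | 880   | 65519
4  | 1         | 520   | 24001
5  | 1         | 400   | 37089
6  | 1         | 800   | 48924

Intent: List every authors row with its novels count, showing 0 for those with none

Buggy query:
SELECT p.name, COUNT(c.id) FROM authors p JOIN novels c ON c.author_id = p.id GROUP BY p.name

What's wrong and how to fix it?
Bug: An inner join excludes parents with zero children

Fix: Use LEFT JOIN so parents without children still appear (COUNT(c.id) gives 0)

Corrected query:
SELECT p.name, COUNT(c.id) FROM authors p LEFT JOIN novels c ON c.author_id = p.id GROUP BY p.name

Result:
name    | COUNT(c.id)
--------+------------
Atwood  | 2          
Austen  | 4          
Le Guin | 0          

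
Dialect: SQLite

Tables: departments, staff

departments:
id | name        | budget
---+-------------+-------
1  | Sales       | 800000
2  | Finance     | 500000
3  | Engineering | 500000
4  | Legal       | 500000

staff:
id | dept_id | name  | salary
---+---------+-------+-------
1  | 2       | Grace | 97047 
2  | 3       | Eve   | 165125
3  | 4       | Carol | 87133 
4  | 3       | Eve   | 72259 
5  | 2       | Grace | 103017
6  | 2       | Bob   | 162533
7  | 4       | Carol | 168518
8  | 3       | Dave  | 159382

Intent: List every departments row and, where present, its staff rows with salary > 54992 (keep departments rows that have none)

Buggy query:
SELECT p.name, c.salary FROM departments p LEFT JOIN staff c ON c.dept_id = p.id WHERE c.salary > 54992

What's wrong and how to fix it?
Bug: Filtering c.salary in WHERE discards the NULL rows produced by LEFT JOIN, turning it into an inner join

Fix: Put 'c.salary > 54992' in the JOIN's ON clause instead of WHERE

Corrected query:
SELECT p.name, c.salary FROM departments p LEFT JOIN staff c ON c.dept_id = p.id AND c.salary > 54992

Result:
name        | salary
------------+-------
Sales       | NULL  
Finance     | 97047 
Finance     | 103017
Finance     | 162533
Engineering | 72259 
Engineering | 159382
Engineering | 165125
Legal       | 87133 
Legal       | 168518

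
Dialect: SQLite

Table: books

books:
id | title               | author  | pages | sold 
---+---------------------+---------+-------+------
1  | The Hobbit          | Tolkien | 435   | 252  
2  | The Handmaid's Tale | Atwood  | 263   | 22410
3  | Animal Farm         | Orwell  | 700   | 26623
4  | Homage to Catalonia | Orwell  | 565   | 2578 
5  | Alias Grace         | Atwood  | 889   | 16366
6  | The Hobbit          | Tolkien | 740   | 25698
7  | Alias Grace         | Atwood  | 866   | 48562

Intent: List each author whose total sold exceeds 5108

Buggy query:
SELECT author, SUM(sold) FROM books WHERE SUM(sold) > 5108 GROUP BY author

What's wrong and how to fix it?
Bug: WHERE runs before GROUP BY, so aggregates aren't available there

Fix: Use HAVING (which filters groups after aggregation) instead of WHERE

Corrected query:
SELECT author, SUM(sold) FROM books GROUP BY author HAVING SUM(sold) > 5108

Result:
author  | SUM(sold)
--------+----------
Atwood  | 87338    
Orwell  | 29201    
Tolkien | 25950    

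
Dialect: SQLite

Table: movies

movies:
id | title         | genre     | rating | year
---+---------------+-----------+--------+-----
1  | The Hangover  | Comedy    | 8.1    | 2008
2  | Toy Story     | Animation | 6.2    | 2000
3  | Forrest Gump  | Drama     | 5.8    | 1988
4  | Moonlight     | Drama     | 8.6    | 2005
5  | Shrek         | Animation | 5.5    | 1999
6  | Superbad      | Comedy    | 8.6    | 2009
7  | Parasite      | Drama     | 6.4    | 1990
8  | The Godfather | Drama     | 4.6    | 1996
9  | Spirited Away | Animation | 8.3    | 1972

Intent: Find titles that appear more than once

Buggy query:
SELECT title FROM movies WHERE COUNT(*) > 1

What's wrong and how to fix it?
Bug: WHERE can't reference COUNT(*); aggregates are computed after WHERE

Fix: GROUP BY title, then filter groups with HAVING COUNT(*) > 1

Corrected query:
SELECT title FROM movies GROUP BY title HAVING COUNT(*) > 1

Result:
(no rows)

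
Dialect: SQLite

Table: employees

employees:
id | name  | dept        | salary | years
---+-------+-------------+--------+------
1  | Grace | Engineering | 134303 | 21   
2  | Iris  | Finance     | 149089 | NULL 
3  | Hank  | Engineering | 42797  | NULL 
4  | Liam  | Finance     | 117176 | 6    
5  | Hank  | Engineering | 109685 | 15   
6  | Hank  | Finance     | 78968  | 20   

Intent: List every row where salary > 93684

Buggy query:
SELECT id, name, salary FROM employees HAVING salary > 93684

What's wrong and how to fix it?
Bug: HAVING filters the output of aggregation, but this query has no GROUP BY and no aggregate functions, so SQLite rejects it (HAVING clause on a non-aggregate query); the condition here is per row

Fix: Replace HAVING with WHERE since the condition applies to individual rows

Corrected query:
SELECT id, name, salary FROM employees WHERE salary > 93684

Result:
id | name  | salary
---+-------+-------
1  | Grace | 134303
2  | Iris  | 149089
4  | Liam  | 117176
5  | Hank  | 109685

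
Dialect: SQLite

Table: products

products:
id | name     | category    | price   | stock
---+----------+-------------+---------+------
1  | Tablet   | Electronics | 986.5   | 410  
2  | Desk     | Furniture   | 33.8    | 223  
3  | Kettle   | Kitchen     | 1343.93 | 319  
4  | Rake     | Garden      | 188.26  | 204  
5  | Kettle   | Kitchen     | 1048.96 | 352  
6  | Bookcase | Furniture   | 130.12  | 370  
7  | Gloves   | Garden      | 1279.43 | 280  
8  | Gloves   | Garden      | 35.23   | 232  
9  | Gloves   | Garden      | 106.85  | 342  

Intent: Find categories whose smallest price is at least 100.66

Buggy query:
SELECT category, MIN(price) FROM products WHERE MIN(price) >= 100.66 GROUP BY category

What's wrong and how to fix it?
Bug: Aggregates like MIN are computed per group after WHERE runs

Fix: Replace WHERE with HAVING after the GROUP BY

Corrected query:
SELECT category, MIN(price) FROM products GROUP BY category HAVING MIN(price) >= 100.66

Result:
category    | MIN(price)
------------+-----------
Electronics | 986.5     
Kitchen     | 1048.96   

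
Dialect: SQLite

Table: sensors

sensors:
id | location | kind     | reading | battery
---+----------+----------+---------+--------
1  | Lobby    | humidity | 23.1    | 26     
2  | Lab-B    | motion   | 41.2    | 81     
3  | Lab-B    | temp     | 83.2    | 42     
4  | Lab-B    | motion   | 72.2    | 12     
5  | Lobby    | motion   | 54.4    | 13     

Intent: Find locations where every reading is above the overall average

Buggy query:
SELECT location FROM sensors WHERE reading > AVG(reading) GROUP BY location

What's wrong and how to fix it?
Bug: WHERE evaluates per row before aggregation, so AVG() is unavailable

Fix: Use a subquery for AVG and a HAVING MIN(...) filter so the condition holds for every row in the group

Corrected query:
SELECT location FROM sensors GROUP BY location HAVING MIN(reading) > (SELECT AVG(reading) FROM sensors)

Result:
(no rows)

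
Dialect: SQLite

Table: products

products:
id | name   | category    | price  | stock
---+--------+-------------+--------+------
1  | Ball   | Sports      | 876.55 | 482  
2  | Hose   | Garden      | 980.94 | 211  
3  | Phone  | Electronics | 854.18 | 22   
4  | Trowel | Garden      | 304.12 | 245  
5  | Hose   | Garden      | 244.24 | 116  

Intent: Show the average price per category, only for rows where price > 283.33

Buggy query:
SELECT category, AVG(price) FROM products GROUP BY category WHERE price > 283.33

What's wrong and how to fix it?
Bug: WHERE cannot follow GROUP BY

Fix: Move the WHERE clause before GROUP BY

Corrected query:
SELECT category, AVG(price) FROM products WHERE price > 283.33 GROUP BY category

Result:
category    | AVG(price)
------------+-----------
Electronics | 854.18    
Garden      | 642.53    
Sports      | 876.55    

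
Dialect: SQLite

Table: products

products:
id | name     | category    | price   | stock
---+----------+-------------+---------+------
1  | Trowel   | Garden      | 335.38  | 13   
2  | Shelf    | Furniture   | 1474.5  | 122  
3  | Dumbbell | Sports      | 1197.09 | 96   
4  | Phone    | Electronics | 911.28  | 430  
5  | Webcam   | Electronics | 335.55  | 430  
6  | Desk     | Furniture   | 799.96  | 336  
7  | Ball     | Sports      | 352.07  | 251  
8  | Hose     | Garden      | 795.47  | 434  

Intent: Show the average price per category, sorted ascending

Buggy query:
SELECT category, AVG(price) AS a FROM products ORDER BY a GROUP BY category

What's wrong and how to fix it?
Bug: GROUP BY must precede ORDER BY

Fix: Move ORDER BY to the end, after GROUP BY

Corrected query:
SELECT category, AVG(price) AS a FROM products GROUP BY category ORDER BY a

Result:
category    | a      
------------+--------
Garden      | 565.425
Electronics | 623.415
Sports      | 774.58 
Furniture   | 1137.23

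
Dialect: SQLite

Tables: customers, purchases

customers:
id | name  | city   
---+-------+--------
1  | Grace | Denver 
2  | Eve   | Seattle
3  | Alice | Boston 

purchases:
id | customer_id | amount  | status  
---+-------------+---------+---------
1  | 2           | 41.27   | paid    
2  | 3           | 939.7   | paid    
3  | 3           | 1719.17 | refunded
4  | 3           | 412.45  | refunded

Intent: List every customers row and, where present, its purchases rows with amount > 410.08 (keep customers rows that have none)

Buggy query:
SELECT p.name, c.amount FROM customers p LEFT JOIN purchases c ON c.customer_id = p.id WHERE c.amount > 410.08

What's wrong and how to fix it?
Bug: Filtering c.amount in WHERE discards the NULL rows produced by LEFT JOIN, turning it into an inner join

Fix: Move the right-table condition into the ON clause so unmatched parents are kept

Corrected query:
SELECT p.name, c.amount FROM customers p LEFT JOIN purchases c ON c.customer_id = p.id AND c.amount > 410.08

Result:
name  | amount 
------+--------
Grace | NULL   
Eve   | NULL   
Alice | 412.45 
Alice | 939.7  
Alice | 1719.17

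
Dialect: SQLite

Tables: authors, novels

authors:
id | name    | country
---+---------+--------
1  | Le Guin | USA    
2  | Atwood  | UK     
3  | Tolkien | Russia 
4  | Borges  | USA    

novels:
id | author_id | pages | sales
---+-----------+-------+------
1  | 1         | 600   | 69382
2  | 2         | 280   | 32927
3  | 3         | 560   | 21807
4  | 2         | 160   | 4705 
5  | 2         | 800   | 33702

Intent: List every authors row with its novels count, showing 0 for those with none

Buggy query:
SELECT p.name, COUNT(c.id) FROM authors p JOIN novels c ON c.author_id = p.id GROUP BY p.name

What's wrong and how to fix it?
Bug: INNER JOIN drops authors rows that have no matching novels rows

Fix: Switch to LEFT JOIN to retain unmatched parent rows

Corrected query:
SELECT p.name, COUNT(c.id) FROM authors p LEFT JOIN novels c ON c.author_id = p.id GROUP BY p.name

Result:
name    | COUNT(c.id)
--------+------------
Atwood  | 3          
Borges  | 0          
Le Guin | 1          
Tolkien | 1          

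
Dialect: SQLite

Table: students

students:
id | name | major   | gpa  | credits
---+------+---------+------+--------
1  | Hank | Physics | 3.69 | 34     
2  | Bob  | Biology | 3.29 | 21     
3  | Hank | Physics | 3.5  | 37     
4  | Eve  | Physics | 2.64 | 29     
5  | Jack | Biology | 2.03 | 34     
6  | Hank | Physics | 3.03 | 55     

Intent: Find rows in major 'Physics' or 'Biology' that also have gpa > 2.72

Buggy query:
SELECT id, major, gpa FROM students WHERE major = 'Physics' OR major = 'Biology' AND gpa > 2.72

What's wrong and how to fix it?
Bug: AND binds tighter than OR, so this parses as major = 'Physics' OR (major = 'Biology' AND gpa > 2.72)

Fix: Group the OR with parentheses (or use IN), then AND the threshold

Corrected query:
SELECT id, major, gpa FROM students WHERE (major = 'Physics' OR major = 'Biology') AND gpa > 2.72

Result:
id | major   | gpa 
---+---------+-----
1  | Physics | 3.69
2  | Biology | 3.29
3  | Physics | 3.5 
6  | Physics | 3.03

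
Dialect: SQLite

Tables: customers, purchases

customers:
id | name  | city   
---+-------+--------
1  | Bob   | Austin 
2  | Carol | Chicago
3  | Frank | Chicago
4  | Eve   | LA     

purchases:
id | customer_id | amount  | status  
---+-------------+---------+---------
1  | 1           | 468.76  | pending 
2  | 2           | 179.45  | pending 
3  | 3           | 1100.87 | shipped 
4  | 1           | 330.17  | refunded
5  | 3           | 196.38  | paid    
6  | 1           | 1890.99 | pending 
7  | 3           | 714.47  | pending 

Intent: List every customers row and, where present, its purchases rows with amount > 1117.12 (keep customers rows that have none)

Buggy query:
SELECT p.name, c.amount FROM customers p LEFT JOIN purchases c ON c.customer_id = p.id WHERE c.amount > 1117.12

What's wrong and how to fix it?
Bug: Filtering c.amount in WHERE discards the NULL rows produced by LEFT JOIN, turning it into an inner join

Fix: Move the right-table condition into the ON clause so unmatched parents are kept

Corrected query:
SELECT p.name, c.amount FROM customers p LEFT JOIN purchases c ON c.customer_id = p.id AND c.amount > 1117.12

Result:
name  | amount 
------+--------
Bob   | 1890.99
Carol | NULL   
Frank | NULL   
Eve   | NULL   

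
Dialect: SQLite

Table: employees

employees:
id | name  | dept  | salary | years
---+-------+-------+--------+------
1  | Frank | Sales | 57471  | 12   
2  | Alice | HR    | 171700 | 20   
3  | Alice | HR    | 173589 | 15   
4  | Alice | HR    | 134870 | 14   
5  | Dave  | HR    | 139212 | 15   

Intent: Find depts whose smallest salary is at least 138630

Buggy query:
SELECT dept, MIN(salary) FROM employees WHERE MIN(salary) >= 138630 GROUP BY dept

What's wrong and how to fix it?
Bug: Aggregates like MIN are computed per group after WHERE runs

Fix: Use HAVING for the per-group MIN condition

Corrected query:
SELECT dept, MIN(salary) FROM employees GROUP BY dept HAVING MIN(salary) >= 138630

Result:
(no rows)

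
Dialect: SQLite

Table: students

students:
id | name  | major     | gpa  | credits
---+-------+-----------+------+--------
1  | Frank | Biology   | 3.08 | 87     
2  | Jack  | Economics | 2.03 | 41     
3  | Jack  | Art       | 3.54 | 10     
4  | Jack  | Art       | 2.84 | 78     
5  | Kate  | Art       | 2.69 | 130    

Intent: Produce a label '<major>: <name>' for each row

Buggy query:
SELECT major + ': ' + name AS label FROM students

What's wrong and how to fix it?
Bug: SQLite uses || for string concatenation; + coerces text to numbers (yielding 0)

Fix: Use the || operator for string concatenation

Corrected query:
SELECT major || ': ' || name AS label FROM students

Result:
label          
---------------
Biology: Frank 
Economics: Jack
Art: Jack      
Art: Jack      
Art: Kate      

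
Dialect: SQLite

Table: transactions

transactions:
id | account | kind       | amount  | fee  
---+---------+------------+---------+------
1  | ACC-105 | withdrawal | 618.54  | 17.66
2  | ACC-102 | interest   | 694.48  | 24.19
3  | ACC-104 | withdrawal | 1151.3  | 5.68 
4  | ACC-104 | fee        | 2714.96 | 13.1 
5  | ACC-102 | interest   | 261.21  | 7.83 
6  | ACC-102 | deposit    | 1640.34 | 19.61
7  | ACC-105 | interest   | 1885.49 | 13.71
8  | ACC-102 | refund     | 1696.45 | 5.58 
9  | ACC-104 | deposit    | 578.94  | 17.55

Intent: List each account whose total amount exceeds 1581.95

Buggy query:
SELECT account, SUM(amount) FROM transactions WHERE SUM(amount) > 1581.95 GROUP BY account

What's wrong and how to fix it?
Bug: WHERE runs before GROUP BY, so aggregates aren't available there

Fix: Move the aggregate condition to a HAVING clause

Corrected query:
SELECT account, SUM(amount) FROM transactions GROUP BY account HAVING SUM(amount) > 1581.95

Result:
account | SUM(amount)
--------+------------
ACC-102 | 4292.48    
ACC-104 | 4445.2     
ACC-105 | 2504.03    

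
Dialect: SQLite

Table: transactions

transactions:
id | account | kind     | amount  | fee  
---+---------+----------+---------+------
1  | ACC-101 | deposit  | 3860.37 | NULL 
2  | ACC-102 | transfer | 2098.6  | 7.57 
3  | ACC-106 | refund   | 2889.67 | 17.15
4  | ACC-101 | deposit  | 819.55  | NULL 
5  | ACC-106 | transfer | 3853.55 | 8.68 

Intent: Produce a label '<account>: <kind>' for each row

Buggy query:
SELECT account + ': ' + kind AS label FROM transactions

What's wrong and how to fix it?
Bug: SQLite uses || for string concatenation; + coerces text to numbers (yielding 0)

Fix: Use the || operator for string concatenation

Corrected query:
SELECT account || ': ' || kind AS label FROM transactions

Result:
label            
-----------------
ACC-101: deposit 
ACC-102: transfer
ACC-106: refund  
ACC-101: deposit 
ACC-106: transfer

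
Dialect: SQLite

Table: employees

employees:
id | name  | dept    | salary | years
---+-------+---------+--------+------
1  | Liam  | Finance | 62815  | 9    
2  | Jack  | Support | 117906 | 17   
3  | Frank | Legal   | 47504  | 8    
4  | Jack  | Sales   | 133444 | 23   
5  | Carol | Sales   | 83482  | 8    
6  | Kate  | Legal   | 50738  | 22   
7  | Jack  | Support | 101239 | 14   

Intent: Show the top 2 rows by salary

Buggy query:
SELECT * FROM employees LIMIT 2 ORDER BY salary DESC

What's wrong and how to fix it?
Bug: LIMIT must come after ORDER BY

Fix: Swap the clauses: ORDER BY first, then LIMIT

Corrected query:
SELECT * FROM employees ORDER BY salary DESC LIMIT 2

Result:
id | name | dept    | salary | years
---+------+---------+--------+------
4  | Jack | Sales   | 133444 | 23   
2  | Jack | Support | 117906 | 17   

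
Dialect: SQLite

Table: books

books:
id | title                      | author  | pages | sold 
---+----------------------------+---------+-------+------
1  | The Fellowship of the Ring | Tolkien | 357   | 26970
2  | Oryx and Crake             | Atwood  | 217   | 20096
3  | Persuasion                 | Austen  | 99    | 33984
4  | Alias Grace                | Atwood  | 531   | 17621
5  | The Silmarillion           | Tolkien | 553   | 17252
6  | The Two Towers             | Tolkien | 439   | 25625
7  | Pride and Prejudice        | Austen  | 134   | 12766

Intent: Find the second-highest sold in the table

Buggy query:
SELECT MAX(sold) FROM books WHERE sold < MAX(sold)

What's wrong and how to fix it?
Bug: The inner MAX is an aggregate inside WHERE, which is not allowed

Fix: Put the inner MAX in a scalar subquery

Corrected query:
SELECT MAX(sold) FROM books WHERE sold < (SELECT MAX(sold) FROM books)

Result:
MAX(sold)
---------
26970    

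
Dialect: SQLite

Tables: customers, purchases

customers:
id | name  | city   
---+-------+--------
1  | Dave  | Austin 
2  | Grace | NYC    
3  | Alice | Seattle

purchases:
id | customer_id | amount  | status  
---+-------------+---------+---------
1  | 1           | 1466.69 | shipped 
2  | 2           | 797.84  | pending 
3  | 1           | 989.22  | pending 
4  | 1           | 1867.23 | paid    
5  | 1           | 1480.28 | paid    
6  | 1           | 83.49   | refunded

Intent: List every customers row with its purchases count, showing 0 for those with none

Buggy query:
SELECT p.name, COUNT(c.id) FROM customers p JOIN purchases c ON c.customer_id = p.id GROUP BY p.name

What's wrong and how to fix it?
Bug: INNER JOIN drops customers rows that have no matching purchases rows

Fix: Use LEFT JOIN so parents without children still appear (COUNT(c.id) gives 0)

Corrected query:
SELECT p.name, COUNT(c.id) FROM customers p LEFT JOIN purchases c ON c.customer_id = p.id GROUP BY p.name

Result:
name  | COUNT(c.id)
------+------------
Alice | 0          
Dave  | 5          
Grace | 1          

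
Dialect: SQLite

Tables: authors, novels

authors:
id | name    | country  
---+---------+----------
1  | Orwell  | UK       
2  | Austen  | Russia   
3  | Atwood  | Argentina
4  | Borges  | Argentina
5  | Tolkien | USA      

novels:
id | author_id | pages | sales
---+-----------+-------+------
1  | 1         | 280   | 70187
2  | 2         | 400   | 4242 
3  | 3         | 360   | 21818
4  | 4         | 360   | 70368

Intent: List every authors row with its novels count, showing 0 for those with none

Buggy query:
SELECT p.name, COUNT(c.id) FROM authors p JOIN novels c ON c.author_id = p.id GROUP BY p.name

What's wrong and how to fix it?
Bug: INNER JOIN drops authors rows that have no matching novels rows

Fix: Switch to LEFT JOIN to retain unmatched parent rows

Corrected query:
SELECT p.name, COUNT(c.id) FROM authors p LEFT JOIN novels c ON c.author_id = p.id GROUP BY p.name

Result:
name    | COUNT(c.id)
--------+------------
Atwood  | 1          
Austen  | 1          
Borges  | 1          
Orwell  | 1          
Tolkien | 0          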